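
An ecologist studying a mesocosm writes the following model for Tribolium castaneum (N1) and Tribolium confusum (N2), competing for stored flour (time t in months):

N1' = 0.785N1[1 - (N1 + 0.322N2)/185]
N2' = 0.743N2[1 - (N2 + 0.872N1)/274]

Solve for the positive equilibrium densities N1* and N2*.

Setting both brackets to zero gives the nullclines N1 + 0.322N2 = 185 and 0.872N1 + N2 = 274.
Substituting N2 = 274 - 0.872N1 into the first: N1(1 - 0.322·0.872) = 185 - 0.322·274.
So N1* = 96.8/0.719 = 135, and then N2* = 274 - 0.872·135 = 157.

N1* ≈ 135, N2* ≈ 157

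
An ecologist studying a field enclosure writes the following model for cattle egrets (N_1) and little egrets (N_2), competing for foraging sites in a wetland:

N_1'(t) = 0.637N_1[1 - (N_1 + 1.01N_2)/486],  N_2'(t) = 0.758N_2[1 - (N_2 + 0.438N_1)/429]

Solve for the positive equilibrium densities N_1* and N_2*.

N_1* ≈ 94.5, N_2* ≈ 388

Setting both brackets to zero gives the nullclines N_1 + 1.01N_2 = 486 and 0.438N_1 + N_2 = 429.
Substituting N_2 = 429 - 0.438N_1 into the first: N_1(1 - 1.01·0.438) = 486 - 1.01·429.
So N_1* = 52.7/0.558 = 94.5, and then N_2* = 429 - 0.438·94.5 = 388.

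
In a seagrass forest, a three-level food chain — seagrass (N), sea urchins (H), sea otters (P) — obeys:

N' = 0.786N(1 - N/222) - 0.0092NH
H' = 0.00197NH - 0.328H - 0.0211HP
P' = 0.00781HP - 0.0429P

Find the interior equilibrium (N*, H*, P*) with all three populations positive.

N* ≈ 208, H* ≈ 5.49, P* ≈ 3.85

From dP/dt = 0: 0.00781H* = 0.0429, so H* = 5.49.
From dN/dt = 0: 0.786(1 - N*/222) = 0.0092·5.49, giving N* = 222·(1 - 0.0643) = 208.
From dH/dt = 0: 0.00197·208 - 0.328 = 0.0211P*, so P* = 0.0812/0.0211 = 3.85.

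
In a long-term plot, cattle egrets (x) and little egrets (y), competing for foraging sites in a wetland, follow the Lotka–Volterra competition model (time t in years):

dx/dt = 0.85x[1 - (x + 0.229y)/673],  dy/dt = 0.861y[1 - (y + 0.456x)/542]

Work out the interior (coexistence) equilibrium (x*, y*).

x* ≈ 613, y* ≈ 263

Setting both brackets to zero gives the nullclines x + 0.229y = 673 and 0.456x + y = 542.
Substituting y = 542 - 0.456x into the first: x(1 - 0.229·0.456) = 673 - 0.229·542.
So x* = 549/0.896 = 613, and then y* = 542 - 0.456·613 = 263.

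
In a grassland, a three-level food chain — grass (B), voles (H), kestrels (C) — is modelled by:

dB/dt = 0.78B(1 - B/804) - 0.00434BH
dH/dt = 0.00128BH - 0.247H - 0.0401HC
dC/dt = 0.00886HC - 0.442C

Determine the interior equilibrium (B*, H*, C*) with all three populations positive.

From dC/dt = 0: 0.00886H* = 0.442, so H* = 49.9.
From dB/dt = 0: 0.78(1 - B*/804) = 0.00434·49.9, giving B* = 804·(1 - 0.278) = 581.
From dH/dt = 0: 0.00128·581 - 0.247 = 0.0401C*, so C* = 0.496/0.0401 = 12.4.

B* ≈ 581, H* ≈ 49.9, C* ≈ 12.4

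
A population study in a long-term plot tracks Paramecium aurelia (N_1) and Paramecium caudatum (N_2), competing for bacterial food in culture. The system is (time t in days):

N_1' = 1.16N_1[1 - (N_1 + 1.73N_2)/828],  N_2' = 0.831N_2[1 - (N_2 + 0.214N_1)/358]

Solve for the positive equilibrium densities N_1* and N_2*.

N_1* ≈ 331, N_2* ≈ 287

Setting both brackets to zero gives the nullclines N_1 + 1.73N_2 = 828 and 0.214N_1 + N_2 = 358.
Substituting N_2 = 358 - 0.214N_1 into the first: N_1(1 - 1.73·0.214) = 828 - 1.73·358.
So N_1* = 209/0.63 = 331, and then N_2* = 358 - 0.214·331 = 287.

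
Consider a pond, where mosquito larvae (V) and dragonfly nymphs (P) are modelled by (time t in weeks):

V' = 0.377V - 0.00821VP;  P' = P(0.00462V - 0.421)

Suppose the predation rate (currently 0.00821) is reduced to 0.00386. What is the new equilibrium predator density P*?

P* ≈ 97.7

At the interior fixed point, setting dV/dt = 0 with V > 0 fixes P* = (prey growth rate)/(VP coefficient) — independent of the other coefficients.
With the change, P* = 0.377/0.00386 = 97.7; it rises from 45.9.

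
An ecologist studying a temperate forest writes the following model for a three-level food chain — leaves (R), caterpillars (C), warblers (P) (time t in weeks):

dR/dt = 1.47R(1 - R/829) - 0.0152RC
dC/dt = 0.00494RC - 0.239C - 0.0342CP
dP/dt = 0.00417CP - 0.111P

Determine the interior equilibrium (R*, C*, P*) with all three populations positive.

R* ≈ 601, C* ≈ 26.6, P* ≈ 79.8

From dP/dt = 0: 0.00417C* = 0.111, so C* = 26.6.
From dR/dt = 0: 1.47(1 - R*/829) = 0.0152·26.6, giving R* = 829·(1 - 0.275) = 601.
From dC/dt = 0: 0.00494·601 - 0.239 = 0.0342P*, so P* = 2.73/0.0342 = 79.8.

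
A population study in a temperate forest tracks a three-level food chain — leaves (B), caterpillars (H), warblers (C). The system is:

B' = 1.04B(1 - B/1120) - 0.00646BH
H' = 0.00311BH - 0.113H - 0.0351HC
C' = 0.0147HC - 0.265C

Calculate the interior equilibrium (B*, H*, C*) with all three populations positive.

B* ≈ 995, H* ≈ 18, C* ≈ 84.9

From dC/dt = 0: 0.0147H* = 0.265, so H* = 18.
From dB/dt = 0: 1.04(1 - B*/1120) = 0.00646·18, giving B* = 1120·(1 - 0.112) = 995.
From dH/dt = 0: 0.00311·995 - 0.113 = 0.0351C*, so C* = 2.98/0.0351 = 84.9.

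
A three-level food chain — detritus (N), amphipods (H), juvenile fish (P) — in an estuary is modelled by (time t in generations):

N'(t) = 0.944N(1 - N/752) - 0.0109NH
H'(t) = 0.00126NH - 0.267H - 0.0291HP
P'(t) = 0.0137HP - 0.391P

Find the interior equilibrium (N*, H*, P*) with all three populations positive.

From dP/dt = 0: 0.0137H* = 0.391, so H* = 28.5.
From dN/dt = 0: 0.944(1 - N*/752) = 0.0109·28.5, giving N* = 752·(1 - 0.33) = 504.
From dH/dt = 0: 0.00126·504 - 0.267 = 0.0291P*, so P* = 0.368/0.0291 = 12.7.

N* ≈ 504, H* ≈ 28.5, P* ≈ 12.7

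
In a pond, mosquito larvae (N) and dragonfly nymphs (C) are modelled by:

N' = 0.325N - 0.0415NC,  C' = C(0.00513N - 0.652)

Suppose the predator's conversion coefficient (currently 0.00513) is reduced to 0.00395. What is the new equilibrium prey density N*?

At the interior fixed point, setting dC/dt = 0 with C > 0 fixes N* = (predator death rate)/(NC coefficient) — independent of the other coefficients.
With the change, N* = 0.652/0.00395 = 165; it rises from 127.

N* ≈ 165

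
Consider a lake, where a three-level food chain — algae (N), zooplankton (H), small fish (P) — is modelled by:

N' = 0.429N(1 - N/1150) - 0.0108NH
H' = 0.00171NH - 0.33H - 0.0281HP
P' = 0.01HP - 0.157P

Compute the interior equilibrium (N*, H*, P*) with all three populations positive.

N* ≈ 695, H* ≈ 15.7, P* ≈ 30.6

From dP/dt = 0: 0.01H* = 0.157, so H* = 15.7.
From dN/dt = 0: 0.429(1 - N*/1150) = 0.0108·15.7, giving N* = 1150·(1 - 0.395) = 695.
From dH/dt = 0: 0.00171·695 - 0.33 = 0.0281P*, so P* = 0.859/0.0281 = 30.6.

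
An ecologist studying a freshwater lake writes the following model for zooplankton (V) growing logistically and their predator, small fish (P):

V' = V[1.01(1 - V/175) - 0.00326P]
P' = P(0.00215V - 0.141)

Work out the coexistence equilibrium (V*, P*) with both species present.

V* ≈ 65.6, P* ≈ 194

From dP/dt = 0 with P > 0: 0.00215V* = 0.141, so V* = 65.6.
Substitute into dV/dt = 0: 1.01(1 - 65.6/175) = 0.00326P*.
The bracket is 0.625, giving P* = 0.632/0.00326 = 194.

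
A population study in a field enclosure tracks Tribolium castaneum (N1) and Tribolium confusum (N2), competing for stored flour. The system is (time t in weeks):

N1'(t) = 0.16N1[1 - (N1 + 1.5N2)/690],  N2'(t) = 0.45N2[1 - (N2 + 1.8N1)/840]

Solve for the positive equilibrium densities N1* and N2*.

N1* ≈ 335, N2* ≈ 236

Setting both brackets to zero gives the nullclines N1 + 1.5N2 = 690 and 1.8N1 + N2 = 840.
Substituting N2 = 840 - 1.8N1 into the first: N1(1 - 1.5·1.8) = 690 - 1.5·840.
So N1* = -570/-1.7 = 335, and then N2* = 840 - 1.8·335 = 236.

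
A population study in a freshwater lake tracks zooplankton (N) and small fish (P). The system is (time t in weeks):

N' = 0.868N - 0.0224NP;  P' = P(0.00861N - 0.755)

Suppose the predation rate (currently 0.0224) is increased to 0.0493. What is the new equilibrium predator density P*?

P* ≈ 17.6

At the interior fixed point, setting dN/dt = 0 with N > 0 fixes P* = (prey growth rate)/(NP coefficient) — independent of the other coefficients.
With the change, P* = 0.868/0.0493 = 17.6; it falls from 38.8.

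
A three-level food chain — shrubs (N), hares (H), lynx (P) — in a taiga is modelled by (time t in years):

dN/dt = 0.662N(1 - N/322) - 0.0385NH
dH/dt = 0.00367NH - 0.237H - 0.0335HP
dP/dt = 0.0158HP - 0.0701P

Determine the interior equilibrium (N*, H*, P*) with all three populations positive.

From dP/dt = 0: 0.0158H* = 0.0701, so H* = 4.44.
From dN/dt = 0: 0.662(1 - N*/322) = 0.0385·4.44, giving N* = 322·(1 - 0.258) = 239.
From dH/dt = 0: 0.00367·239 - 0.237 = 0.0335P*, so P* = 0.64/0.0335 = 19.1.

N* ≈ 239, H* ≈ 4.44, P* ≈ 19.1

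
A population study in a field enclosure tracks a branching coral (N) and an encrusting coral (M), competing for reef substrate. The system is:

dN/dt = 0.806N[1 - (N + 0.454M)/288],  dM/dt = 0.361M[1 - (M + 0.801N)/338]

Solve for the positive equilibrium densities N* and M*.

N* ≈ 211, M* ≈ 169

Setting both brackets to zero gives the nullclines N + 0.454M = 288 and 0.801N + M = 338.
Substituting M = 338 - 0.801N into the first: N(1 - 0.454·0.801) = 288 - 0.454·338.
So N* = 135/0.636 = 211, and then M* = 338 - 0.801·211 = 169.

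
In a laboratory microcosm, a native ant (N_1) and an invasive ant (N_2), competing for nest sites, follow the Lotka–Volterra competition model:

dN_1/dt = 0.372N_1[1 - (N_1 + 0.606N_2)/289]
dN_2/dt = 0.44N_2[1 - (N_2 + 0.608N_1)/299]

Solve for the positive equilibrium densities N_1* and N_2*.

Setting both brackets to zero gives the nullclines N_1 + 0.606N_2 = 289 and 0.608N_1 + N_2 = 299.
Substituting N_2 = 299 - 0.608N_1 into the first: N_1(1 - 0.606·0.608) = 289 - 0.606·299.
So N_1* = 108/0.632 = 171, and then N_2* = 299 - 0.608·171 = 195.

N_1* ≈ 171, N_2* ≈ 195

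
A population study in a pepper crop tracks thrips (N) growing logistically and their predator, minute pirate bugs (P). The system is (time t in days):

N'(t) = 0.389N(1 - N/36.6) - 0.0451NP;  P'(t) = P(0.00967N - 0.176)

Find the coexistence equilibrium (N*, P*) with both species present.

N* ≈ 18.2, P* ≈ 4.34

From dP/dt = 0 with P > 0: 0.00967N* = 0.176, so N* = 18.2.
Substitute into dN/dt = 0: 0.389(1 - 18.2/36.6) = 0.0451P*.
The bracket is 0.503, giving P* = 0.196/0.0451 = 4.34.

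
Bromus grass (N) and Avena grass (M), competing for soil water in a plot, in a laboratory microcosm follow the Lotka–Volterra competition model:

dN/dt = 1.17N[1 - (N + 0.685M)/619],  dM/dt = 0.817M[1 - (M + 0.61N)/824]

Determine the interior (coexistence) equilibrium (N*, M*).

N* ≈ 93.7, M* ≈ 767

Setting both brackets to zero gives the nullclines N + 0.685M = 619 and 0.61N + M = 824.
Substituting M = 824 - 0.61N into the first: N(1 - 0.685·0.61) = 619 - 0.685·824.
So N* = 54.6/0.582 = 93.7, and then M* = 824 - 0.61·93.7 = 767.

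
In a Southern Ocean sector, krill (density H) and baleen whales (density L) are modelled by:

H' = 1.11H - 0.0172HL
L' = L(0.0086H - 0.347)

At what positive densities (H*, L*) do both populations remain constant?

Set dL/dt = 0 with L > 0: 0.0086H - 0.347 = 0, so H* = 0.347/0.0086 = 40.3.
Set dH/dt = 0 with H > 0: 1.11 - 0.0172L = 0, so L* = 1.11/0.0172 = 64.5.

H* ≈ 40.3, L* ≈ 64.5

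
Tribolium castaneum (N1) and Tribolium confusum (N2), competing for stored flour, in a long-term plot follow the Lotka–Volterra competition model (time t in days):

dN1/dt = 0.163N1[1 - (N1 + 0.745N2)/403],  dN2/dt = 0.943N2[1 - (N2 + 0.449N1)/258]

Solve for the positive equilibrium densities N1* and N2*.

Setting both brackets to zero gives the nullclines N1 + 0.745N2 = 403 and 0.449N1 + N2 = 258.
Substituting N2 = 258 - 0.449N1 into the first: N1(1 - 0.745·0.449) = 403 - 0.745·258.
So N1* = 211/0.665 = 317, and then N2* = 258 - 0.449·317 = 116.

N1* ≈ 317, N2* ≈ 116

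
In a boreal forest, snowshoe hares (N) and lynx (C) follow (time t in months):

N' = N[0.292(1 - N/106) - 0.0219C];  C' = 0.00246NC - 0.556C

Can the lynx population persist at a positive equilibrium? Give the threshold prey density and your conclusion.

Threshold N = 226; K < 226, so no, the predator goes extinct.

The predator equation gives dC/dt > 0 only when N > 0.556/0.00246 = 226.
Without the predator, N → K = 106. Since 106 < 226, the predator cannot invade.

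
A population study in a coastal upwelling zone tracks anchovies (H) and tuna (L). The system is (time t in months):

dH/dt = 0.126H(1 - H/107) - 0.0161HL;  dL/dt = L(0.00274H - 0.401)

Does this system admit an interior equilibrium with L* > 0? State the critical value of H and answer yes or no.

Threshold H = 146; K < 146, so no, the predator goes extinct.

The predator equation gives dL/dt > 0 only when H > 0.401/0.00274 = 146.
Without the predator, H → K = 107. Since 107 < 146, the predator cannot invade.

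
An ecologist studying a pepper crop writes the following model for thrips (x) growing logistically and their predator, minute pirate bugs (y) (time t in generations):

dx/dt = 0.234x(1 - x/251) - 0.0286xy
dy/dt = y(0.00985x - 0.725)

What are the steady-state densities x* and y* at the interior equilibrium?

x* ≈ 73.6, y* ≈ 5.78

From dy/dt = 0 with y > 0: 0.00985x* = 0.725, so x* = 73.6.
Substitute into dx/dt = 0: 0.234(1 - 73.6/251) = 0.0286y*.
The bracket is 0.707, giving y* = 0.165/0.0286 = 5.78.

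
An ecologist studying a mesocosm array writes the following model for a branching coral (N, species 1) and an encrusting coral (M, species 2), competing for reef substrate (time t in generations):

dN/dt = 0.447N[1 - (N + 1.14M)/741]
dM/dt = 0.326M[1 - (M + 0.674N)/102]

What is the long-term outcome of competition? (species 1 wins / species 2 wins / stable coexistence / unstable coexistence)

Compare the nullcline intercepts: K1/α12 = 741/1.14 = 650 > K2 = 102; K2/α21 = 102/0.674 = 151 < K1 = 741.
Since the inequalities point opposite ways, species 1 can invade but species 2 cannot.

species 1 excludes species 2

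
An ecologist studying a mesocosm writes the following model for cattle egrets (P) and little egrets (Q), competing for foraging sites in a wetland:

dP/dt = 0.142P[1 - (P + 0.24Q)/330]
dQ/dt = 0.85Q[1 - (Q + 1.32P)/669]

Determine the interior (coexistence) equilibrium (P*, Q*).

P* ≈ 248, Q* ≈ 342

Setting both brackets to zero gives the nullclines P + 0.24Q = 330 and 1.32P + Q = 669.
Substituting Q = 669 - 1.32P into the first: P(1 - 0.24·1.32) = 330 - 0.24·669.
So P* = 169/0.683 = 248, and then Q* = 669 - 1.32·248 = 342.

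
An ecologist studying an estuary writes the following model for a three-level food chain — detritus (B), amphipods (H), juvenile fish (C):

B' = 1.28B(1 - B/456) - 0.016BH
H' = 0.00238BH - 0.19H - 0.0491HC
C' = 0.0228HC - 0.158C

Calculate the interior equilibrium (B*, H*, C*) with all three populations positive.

B* ≈ 416, H* ≈ 6.93, C* ≈ 16.3

From dC/dt = 0: 0.0228H* = 0.158, so H* = 6.93.
From dB/dt = 0: 1.28(1 - B*/456) = 0.016·6.93, giving B* = 456·(1 - 0.0866) = 416.
From dH/dt = 0: 0.00238·416 - 0.19 = 0.0491C*, so C* = 0.801/0.0491 = 16.3.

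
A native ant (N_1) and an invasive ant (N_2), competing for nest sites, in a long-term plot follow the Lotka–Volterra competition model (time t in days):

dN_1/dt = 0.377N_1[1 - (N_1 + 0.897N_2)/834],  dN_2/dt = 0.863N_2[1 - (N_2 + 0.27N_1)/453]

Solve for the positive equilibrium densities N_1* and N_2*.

Setting both brackets to zero gives the nullclines N_1 + 0.897N_2 = 834 and 0.27N_1 + N_2 = 453.
Substituting N_2 = 453 - 0.27N_1 into the first: N_1(1 - 0.897·0.27) = 834 - 0.897·453.
So N_1* = 428/0.758 = 564, and then N_2* = 453 - 0.27·564 = 301.

N_1* ≈ 564, N_2* ≈ 301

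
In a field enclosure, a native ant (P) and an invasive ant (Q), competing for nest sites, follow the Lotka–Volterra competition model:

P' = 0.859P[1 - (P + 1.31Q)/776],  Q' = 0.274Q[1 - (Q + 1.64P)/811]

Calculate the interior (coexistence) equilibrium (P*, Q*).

Setting both brackets to zero gives the nullclines P + 1.31Q = 776 and 1.64P + Q = 811.
Substituting Q = 811 - 1.64P into the first: P(1 - 1.31·1.64) = 776 - 1.31·811.
So P* = -286/-1.15 = 249, and then Q* = 811 - 1.64·249 = 402.

P* ≈ 249, Q* ≈ 402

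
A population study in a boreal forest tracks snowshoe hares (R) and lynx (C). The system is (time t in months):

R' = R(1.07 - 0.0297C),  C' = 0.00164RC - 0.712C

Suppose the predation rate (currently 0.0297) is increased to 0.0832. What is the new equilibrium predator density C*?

At the interior fixed point, setting dR/dt = 0 with R > 0 fixes C* = (prey growth rate)/(RC coefficient) — independent of the other coefficients.
With the change, C* = 1.07/0.0832 = 12.9; it falls from 36.

C* ≈ 12.9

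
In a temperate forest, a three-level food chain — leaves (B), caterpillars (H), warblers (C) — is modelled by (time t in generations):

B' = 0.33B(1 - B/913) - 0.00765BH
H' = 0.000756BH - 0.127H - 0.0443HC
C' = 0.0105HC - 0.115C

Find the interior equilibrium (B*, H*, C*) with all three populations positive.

B* ≈ 681, H* ≈ 11, C* ≈ 8.76

From dC/dt = 0: 0.0105H* = 0.115, so H* = 11.
From dB/dt = 0: 0.33(1 - B*/913) = 0.00765·11, giving B* = 913·(1 - 0.254) = 681.
From dH/dt = 0: 0.000756·681 - 0.127 = 0.0443C*, so C* = 0.388/0.0443 = 8.76.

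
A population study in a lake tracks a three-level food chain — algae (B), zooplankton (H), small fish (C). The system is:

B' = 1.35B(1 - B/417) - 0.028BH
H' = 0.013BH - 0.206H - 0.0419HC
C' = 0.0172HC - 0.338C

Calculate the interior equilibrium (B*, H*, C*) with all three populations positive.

B* ≈ 247, H* ≈ 19.7, C* ≈ 71.7

From dC/dt = 0: 0.0172H* = 0.338, so H* = 19.7.
From dB/dt = 0: 1.35(1 - B*/417) = 0.028·19.7, giving B* = 417·(1 - 0.408) = 247.
From dH/dt = 0: 0.013·247 - 0.206 = 0.0419C*, so C* = 3.01/0.0419 = 71.7.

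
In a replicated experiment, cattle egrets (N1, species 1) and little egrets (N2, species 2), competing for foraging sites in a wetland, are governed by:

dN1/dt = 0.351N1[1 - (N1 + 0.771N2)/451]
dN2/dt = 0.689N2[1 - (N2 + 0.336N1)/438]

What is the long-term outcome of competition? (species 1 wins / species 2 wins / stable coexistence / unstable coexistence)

stable coexistence

Compare the nullcline intercepts: K1/α12 = 451/0.771 = 585 > K2 = 438; K2/α21 = 438/0.336 = 1300 > K1 = 451.
Since both inequalities hold, each species can invade when rare, so the interior equilibrium is stable.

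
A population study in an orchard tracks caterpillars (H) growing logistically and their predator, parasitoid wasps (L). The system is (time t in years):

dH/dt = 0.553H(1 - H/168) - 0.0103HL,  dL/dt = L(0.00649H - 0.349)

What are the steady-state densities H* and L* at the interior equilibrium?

H* ≈ 53.8, L* ≈ 36.5

From dL/dt = 0 with L > 0: 0.00649H* = 0.349, so H* = 53.8.
Substitute into dH/dt = 0: 0.553(1 - 53.8/168) = 0.0103L*.
The bracket is 0.68, giving L* = 0.376/0.0103 = 36.5.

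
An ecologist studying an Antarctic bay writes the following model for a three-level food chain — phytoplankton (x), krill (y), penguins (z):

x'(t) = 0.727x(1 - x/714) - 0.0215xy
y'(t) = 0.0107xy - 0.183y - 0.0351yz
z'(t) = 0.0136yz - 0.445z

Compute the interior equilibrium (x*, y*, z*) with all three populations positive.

x* ≈ 23.1, y* ≈ 32.7, z* ≈ 1.82

From dz/dt = 0: 0.0136y* = 0.445, so y* = 32.7.
From dx/dt = 0: 0.727(1 - x*/714) = 0.0215·32.7, giving x* = 714·(1 - 0.968) = 23.1.
From dy/dt = 0: 0.0107·23.1 - 0.183 = 0.0351z*, so z* = 0.064/0.0351 = 1.82.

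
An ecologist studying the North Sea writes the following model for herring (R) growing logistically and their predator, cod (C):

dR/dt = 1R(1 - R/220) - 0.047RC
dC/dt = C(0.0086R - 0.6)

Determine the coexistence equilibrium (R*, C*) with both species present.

From dC/dt = 0 with C > 0: 0.0086R* = 0.6, so R* = 69.8.
Substitute into dR/dt = 0: 1(1 - 69.8/220) = 0.047C*.
The bracket is 0.683, giving C* = 0.683/0.047 = 14.5.

R* ≈ 69.8, C* ≈ 14.5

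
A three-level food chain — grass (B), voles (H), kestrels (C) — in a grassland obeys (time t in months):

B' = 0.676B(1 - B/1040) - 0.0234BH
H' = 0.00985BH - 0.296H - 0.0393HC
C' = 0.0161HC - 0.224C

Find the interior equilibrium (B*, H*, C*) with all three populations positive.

B* ≈ 539, H* ≈ 13.9, C* ≈ 128

From dC/dt = 0: 0.0161H* = 0.224, so H* = 13.9.
From dB/dt = 0: 0.676(1 - B*/1040) = 0.0234·13.9, giving B* = 1040·(1 - 0.482) = 539.
From dH/dt = 0: 0.00985·539 - 0.296 = 0.0393C*, so C* = 5.01/0.0393 = 128.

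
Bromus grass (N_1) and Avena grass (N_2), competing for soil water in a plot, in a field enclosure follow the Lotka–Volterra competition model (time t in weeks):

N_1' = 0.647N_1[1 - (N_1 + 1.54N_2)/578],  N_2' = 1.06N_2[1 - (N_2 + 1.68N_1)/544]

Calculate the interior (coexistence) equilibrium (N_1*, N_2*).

N_1* ≈ 164, N_2* ≈ 269

Setting both brackets to zero gives the nullclines N_1 + 1.54N_2 = 578 and 1.68N_1 + N_2 = 544.
Substituting N_2 = 544 - 1.68N_1 into the first: N_1(1 - 1.54·1.68) = 578 - 1.54·544.
So N_1* = -260/-1.59 = 164, and then N_2* = 544 - 1.68·164 = 269.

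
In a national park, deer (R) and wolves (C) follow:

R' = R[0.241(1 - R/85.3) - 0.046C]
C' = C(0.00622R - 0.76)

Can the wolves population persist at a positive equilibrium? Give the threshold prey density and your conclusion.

The predator equation gives dC/dt > 0 only when R > 0.76/0.00622 = 122.
Without the predator, R → K = 85.3. Since 85.3 < 122, the predator cannot invade.

Threshold R = 122; K < 122, so no, the predator goes extinct.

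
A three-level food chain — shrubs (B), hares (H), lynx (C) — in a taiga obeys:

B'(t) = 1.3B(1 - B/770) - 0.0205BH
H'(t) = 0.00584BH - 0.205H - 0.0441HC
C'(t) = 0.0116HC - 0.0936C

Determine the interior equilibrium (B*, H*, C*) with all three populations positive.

B* ≈ 672, H* ≈ 8.07, C* ≈ 84.3

From dC/dt = 0: 0.0116H* = 0.0936, so H* = 8.07.
From dB/dt = 0: 1.3(1 - B*/770) = 0.0205·8.07, giving B* = 770·(1 - 0.127) = 672.
From dH/dt = 0: 0.00584·672 - 0.205 = 0.0441C*, so C* = 3.72/0.0441 = 84.3.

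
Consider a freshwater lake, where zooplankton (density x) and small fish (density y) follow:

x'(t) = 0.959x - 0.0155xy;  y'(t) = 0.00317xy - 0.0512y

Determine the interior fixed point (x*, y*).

Set dy/dt = 0 with y > 0: 0.00317x - 0.0512 = 0, so x* = 0.0512/0.00317 = 16.2.
Set dx/dt = 0 with x > 0: 0.959 - 0.0155y = 0, so y* = 0.959/0.0155 = 61.9.

x* ≈ 16.2, y* ≈ 61.9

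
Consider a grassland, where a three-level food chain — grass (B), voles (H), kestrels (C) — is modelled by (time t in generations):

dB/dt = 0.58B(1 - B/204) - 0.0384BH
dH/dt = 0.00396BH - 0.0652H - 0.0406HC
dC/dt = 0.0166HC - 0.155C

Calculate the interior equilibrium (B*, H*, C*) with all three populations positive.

B* ≈ 77.9, H* ≈ 9.34, C* ≈ 5.99

From dC/dt = 0: 0.0166H* = 0.155, so H* = 9.34.
From dB/dt = 0: 0.58(1 - B*/204) = 0.0384·9.34, giving B* = 204·(1 - 0.618) = 77.9.
From dH/dt = 0: 0.00396·77.9 - 0.0652 = 0.0406C*, so C* = 0.243/0.0406 = 5.99.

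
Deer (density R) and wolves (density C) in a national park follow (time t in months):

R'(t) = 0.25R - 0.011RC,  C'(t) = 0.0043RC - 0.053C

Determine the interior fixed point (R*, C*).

R* ≈ 12.3, C* ≈ 22.7

Set dC/dt = 0 with C > 0: 0.0043R - 0.053 = 0, so R* = 0.053/0.0043 = 12.3.
Set dR/dt = 0 with R > 0: 0.25 - 0.011C = 0, so C* = 0.25/0.011 = 22.7.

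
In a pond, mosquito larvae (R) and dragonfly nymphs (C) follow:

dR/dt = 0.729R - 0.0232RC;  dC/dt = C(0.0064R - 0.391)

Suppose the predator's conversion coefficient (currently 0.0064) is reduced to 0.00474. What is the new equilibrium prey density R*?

R* ≈ 82.5

At the interior fixed point, setting dC/dt = 0 with C > 0 fixes R* = (predator death rate)/(RC coefficient) — independent of the other coefficients.
With the change, R* = 0.391/0.00474 = 82.5; it rises from 61.1.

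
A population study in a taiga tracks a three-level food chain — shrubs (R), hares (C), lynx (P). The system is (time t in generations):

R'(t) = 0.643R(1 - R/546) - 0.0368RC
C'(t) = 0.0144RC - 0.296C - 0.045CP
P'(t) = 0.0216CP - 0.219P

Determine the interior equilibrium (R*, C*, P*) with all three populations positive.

From dP/dt = 0: 0.0216C* = 0.219, so C* = 10.1.
From dR/dt = 0: 0.643(1 - R*/546) = 0.0368·10.1, giving R* = 546·(1 - 0.58) = 229.
From dC/dt = 0: 0.0144·229 - 0.296 = 0.045P*, so P* = 3/0.045 = 66.8.

R* ≈ 229, C* ≈ 10.1, P* ≈ 66.8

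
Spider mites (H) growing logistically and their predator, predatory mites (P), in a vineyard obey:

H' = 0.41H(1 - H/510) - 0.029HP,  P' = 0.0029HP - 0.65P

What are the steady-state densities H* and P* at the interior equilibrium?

H* ≈ 224, P* ≈ 7.92

From dP/dt = 0 with P > 0: 0.0029H* = 0.65, so H* = 224.
Substitute into dH/dt = 0: 0.41(1 - 224/510) = 0.029P*.
The bracket is 0.561, giving P* = 0.23/0.029 = 7.92.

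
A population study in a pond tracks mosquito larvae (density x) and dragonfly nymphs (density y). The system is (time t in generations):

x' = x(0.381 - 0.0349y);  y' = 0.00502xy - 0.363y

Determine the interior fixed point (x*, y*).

x* ≈ 72.3, y* ≈ 10.9

Set dy/dt = 0 with y > 0: 0.00502x - 0.363 = 0, so x* = 0.363/0.00502 = 72.3.
Set dx/dt = 0 with x > 0: 0.381 - 0.0349y = 0, so y* = 0.381/0.0349 = 10.9.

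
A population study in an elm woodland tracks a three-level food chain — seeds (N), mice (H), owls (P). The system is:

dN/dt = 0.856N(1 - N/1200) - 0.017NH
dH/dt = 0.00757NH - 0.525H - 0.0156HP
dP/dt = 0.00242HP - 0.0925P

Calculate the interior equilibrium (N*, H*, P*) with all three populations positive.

From dP/dt = 0: 0.00242H* = 0.0925, so H* = 38.2.
From dN/dt = 0: 0.856(1 - N*/1200) = 0.017·38.2, giving N* = 1200·(1 - 0.759) = 289.
From dH/dt = 0: 0.00757·289 - 0.525 = 0.0156P*, so P* = 1.66/0.0156 = 107.

N* ≈ 289, H* ≈ 38.2, P* ≈ 107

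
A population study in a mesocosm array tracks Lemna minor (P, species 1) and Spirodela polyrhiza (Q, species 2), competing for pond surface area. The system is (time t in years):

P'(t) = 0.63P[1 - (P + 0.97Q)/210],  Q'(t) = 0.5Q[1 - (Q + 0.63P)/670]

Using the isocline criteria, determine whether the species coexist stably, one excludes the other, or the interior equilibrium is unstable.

species 2 excludes species 1

Compare the nullcline intercepts: K1/α12 = 210/0.97 = 216 < K2 = 670; K2/α21 = 670/0.63 = 1060 > K1 = 210.
Since the inequalities point opposite ways, species 2 can invade but species 1 cannot.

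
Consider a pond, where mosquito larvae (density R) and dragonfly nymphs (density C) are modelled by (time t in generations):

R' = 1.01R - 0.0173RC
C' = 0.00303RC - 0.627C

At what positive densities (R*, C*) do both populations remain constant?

R* ≈ 207, C* ≈ 58.4

Set dC/dt = 0 with C > 0: 0.00303R - 0.627 = 0, so R* = 0.627/0.00303 = 207.
Set dR/dt = 0 with R > 0: 1.01 - 0.0173C = 0, so C* = 1.01/0.0173 = 58.4.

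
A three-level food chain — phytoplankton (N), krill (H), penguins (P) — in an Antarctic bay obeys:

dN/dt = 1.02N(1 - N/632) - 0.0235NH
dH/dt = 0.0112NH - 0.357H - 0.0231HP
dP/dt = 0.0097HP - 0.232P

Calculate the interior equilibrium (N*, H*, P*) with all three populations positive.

N* ≈ 284, H* ≈ 23.9, P* ≈ 122

From dP/dt = 0: 0.0097H* = 0.232, so H* = 23.9.
From dN/dt = 0: 1.02(1 - N*/632) = 0.0235·23.9, giving N* = 632·(1 - 0.551) = 284.
From dH/dt = 0: 0.0112·284 - 0.357 = 0.0231P*, so P* = 2.82/0.0231 = 122.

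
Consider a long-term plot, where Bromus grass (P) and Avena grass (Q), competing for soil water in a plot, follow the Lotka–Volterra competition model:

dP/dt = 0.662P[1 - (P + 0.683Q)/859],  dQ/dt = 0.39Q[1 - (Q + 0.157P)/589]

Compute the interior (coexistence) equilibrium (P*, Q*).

Setting both brackets to zero gives the nullclines P + 0.683Q = 859 and 0.157P + Q = 589.
Substituting Q = 589 - 0.157P into the first: P(1 - 0.683·0.157) = 859 - 0.683·589.
So P* = 457/0.893 = 512, and then Q* = 589 - 0.157·512 = 509.

P* ≈ 512, Q* ≈ 509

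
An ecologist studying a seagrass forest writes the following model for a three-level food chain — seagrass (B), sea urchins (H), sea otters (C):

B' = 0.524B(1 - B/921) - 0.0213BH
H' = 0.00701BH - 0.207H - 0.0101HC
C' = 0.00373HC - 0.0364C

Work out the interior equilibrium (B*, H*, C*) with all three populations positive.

From dC/dt = 0: 0.00373H* = 0.0364, so H* = 9.76.
From dB/dt = 0: 0.524(1 - B*/921) = 0.0213·9.76, giving B* = 921·(1 - 0.397) = 556.
From dH/dt = 0: 0.00701·556 - 0.207 = 0.0101C*, so C* = 3.69/0.0101 = 365.

B* ≈ 556, H* ≈ 9.76, C* ≈ 365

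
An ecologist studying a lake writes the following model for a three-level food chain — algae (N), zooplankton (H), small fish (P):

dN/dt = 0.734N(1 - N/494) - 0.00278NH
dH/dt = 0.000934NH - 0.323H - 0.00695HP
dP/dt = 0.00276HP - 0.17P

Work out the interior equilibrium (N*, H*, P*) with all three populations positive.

From dP/dt = 0: 0.00276H* = 0.17, so H* = 61.6.
From dN/dt = 0: 0.734(1 - N*/494) = 0.00278·61.6, giving N* = 494·(1 - 0.233) = 379.
From dH/dt = 0: 0.000934·379 - 0.323 = 0.00695P*, so P* = 0.0308/0.00695 = 4.43.

N* ≈ 379, H* ≈ 61.6, P* ≈ 4.43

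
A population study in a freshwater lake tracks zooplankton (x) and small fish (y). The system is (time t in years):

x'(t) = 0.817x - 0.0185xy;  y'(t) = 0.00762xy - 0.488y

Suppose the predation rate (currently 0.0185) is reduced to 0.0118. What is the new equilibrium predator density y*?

At the interior fixed point, setting dx/dt = 0 with x > 0 fixes y* = (prey growth rate)/(xy coefficient) — independent of the other coefficients.
With the change, y* = 0.817/0.0118 = 69.2; it rises from 44.2.

y* ≈ 69.2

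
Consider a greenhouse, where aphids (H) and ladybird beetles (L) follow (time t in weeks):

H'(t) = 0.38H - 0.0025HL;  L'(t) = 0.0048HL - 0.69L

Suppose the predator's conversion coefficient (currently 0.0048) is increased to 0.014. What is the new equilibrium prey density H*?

At the interior fixed point, setting dL/dt = 0 with L > 0 fixes H* = (predator death rate)/(HL coefficient) — independent of the other coefficients.
With the change, H* = 0.69/0.014 = 49.3; it falls from 144.

H* ≈ 49.3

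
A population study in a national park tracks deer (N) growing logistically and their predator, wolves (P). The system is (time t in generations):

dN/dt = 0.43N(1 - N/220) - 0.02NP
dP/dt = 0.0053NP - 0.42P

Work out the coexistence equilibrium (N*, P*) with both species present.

From dP/dt = 0 with P > 0: 0.0053N* = 0.42, so N* = 79.2.
Substitute into dN/dt = 0: 0.43(1 - 79.2/220) = 0.02P*.
The bracket is 0.64, giving P* = 0.275/0.02 = 13.8.

N* ≈ 79.2, P* ≈ 13.8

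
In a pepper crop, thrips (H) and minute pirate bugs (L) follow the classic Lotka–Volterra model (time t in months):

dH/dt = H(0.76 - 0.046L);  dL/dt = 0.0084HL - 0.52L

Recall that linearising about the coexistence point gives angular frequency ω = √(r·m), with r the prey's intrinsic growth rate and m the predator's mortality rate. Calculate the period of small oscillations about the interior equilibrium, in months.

T ≈ 9.99 months

Here r = 0.76 and m = 0.52, so r·m = 0.395.
ω = √0.395 = 0.629 per month, hence T = 2π/ω ≈ 9.99 months.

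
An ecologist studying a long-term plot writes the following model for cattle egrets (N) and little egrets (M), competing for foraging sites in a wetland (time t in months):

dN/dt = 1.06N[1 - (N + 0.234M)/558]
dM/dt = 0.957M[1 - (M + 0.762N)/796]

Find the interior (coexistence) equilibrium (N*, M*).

N* ≈ 452, M* ≈ 451

Setting both brackets to zero gives the nullclines N + 0.234M = 558 and 0.762N + M = 796.
Substituting M = 796 - 0.762N into the first: N(1 - 0.234·0.762) = 558 - 0.234·796.
So N* = 372/0.822 = 452, and then M* = 796 - 0.762·452 = 451.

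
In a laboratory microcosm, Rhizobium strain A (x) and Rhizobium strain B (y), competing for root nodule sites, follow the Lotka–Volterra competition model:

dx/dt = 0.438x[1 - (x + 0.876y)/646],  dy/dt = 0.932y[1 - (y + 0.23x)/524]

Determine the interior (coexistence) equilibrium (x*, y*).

Setting both brackets to zero gives the nullclines x + 0.876y = 646 and 0.23x + y = 524.
Substituting y = 524 - 0.23x into the first: x(1 - 0.876·0.23) = 646 - 0.876·524.
So x* = 187/0.799 = 234, and then y* = 524 - 0.23·234 = 470.

x* ≈ 234, y* ≈ 470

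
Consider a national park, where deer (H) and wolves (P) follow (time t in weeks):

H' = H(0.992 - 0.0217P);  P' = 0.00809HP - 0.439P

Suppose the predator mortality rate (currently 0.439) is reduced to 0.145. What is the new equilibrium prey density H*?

At the interior fixed point, setting dP/dt = 0 with P > 0 fixes H* = (predator death rate)/(HP coefficient) — independent of the other coefficients.
With the change, H* = 0.145/0.00809 = 17.9; it falls from 54.3.

H* ≈ 17.9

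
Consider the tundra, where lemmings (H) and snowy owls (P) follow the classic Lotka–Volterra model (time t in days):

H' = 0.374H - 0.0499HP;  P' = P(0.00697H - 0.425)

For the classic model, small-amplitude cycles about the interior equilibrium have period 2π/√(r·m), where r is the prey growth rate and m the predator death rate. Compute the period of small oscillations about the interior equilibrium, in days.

Here r = 0.374 and m = 0.425, so r·m = 0.159.
ω = √0.159 = 0.399 per day, hence T = 2π/ω ≈ 15.8 days.

T ≈ 15.8 days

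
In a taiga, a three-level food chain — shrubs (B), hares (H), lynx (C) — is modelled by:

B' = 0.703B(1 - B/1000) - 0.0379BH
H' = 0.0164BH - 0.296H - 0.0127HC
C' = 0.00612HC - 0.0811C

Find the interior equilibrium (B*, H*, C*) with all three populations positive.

B* ≈ 286, H* ≈ 13.3, C* ≈ 345

From dC/dt = 0: 0.00612H* = 0.0811, so H* = 13.3.
From dB/dt = 0: 0.703(1 - B*/1000) = 0.0379·13.3, giving B* = 1000·(1 - 0.714) = 286.
From dH/dt = 0: 0.0164·286 - 0.296 = 0.0127C*, so C* = 4.39/0.0127 = 345.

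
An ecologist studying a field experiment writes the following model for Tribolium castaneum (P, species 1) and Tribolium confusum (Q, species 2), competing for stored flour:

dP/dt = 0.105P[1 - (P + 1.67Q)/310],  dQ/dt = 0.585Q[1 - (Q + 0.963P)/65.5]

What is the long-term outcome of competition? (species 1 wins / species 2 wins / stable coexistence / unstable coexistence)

species 1 excludes species 2

Compare the nullcline intercepts: K1/α12 = 310/1.67 = 186 > K2 = 65.5; K2/α21 = 65.5/0.963 = 68 < K1 = 310.
Since the inequalities point opposite ways, species 1 can invade but species 2 cannot.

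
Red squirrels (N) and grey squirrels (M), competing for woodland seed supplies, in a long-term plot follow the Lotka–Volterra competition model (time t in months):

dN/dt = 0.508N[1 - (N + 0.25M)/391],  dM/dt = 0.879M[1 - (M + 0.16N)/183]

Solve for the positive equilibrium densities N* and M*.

N* ≈ 360, M* ≈ 125

Setting both brackets to zero gives the nullclines N + 0.25M = 391 and 0.16N + M = 183.
Substituting M = 183 - 0.16N into the first: N(1 - 0.25·0.16) = 391 - 0.25·183.
So N* = 345/0.96 = 360, and then M* = 183 - 0.16·360 = 125.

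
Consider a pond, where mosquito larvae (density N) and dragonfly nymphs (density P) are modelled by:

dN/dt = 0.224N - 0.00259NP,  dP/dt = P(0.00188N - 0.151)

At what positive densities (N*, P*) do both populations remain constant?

Set dP/dt = 0 with P > 0: 0.00188N - 0.151 = 0, so N* = 0.151/0.00188 = 80.3.
Set dN/dt = 0 with N > 0: 0.224 - 0.00259P = 0, so P* = 0.224/0.00259 = 86.5.

N* ≈ 80.3, P* ≈ 86.5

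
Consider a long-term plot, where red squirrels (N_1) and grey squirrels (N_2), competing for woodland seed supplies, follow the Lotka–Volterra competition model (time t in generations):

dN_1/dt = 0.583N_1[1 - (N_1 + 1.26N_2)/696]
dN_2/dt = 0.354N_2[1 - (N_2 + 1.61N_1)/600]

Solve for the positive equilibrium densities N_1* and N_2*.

Setting both brackets to zero gives the nullclines N_1 + 1.26N_2 = 696 and 1.61N_1 + N_2 = 600.
Substituting N_2 = 600 - 1.61N_1 into the first: N_1(1 - 1.26·1.61) = 696 - 1.26·600.
So N_1* = -60/-1.03 = 58.3, and then N_2* = 600 - 1.61·58.3 = 506.

N_1* ≈ 58.3, N_2* ≈ 506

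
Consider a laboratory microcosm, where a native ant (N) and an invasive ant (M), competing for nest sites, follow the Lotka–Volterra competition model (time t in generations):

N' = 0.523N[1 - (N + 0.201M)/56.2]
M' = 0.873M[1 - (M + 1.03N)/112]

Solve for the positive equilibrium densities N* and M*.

N* ≈ 42.5, M* ≈ 68.2

Setting both brackets to zero gives the nullclines N + 0.201M = 56.2 and 1.03N + M = 112.
Substituting M = 112 - 1.03N into the first: N(1 - 0.201·1.03) = 56.2 - 0.201·112.
So N* = 33.7/0.793 = 42.5, and then M* = 112 - 1.03·42.5 = 68.2.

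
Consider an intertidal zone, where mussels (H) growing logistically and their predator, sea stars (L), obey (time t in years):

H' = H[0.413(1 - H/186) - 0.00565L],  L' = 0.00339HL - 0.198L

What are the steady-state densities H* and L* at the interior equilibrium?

From dL/dt = 0 with L > 0: 0.00339H* = 0.198, so H* = 58.4.
Substitute into dH/dt = 0: 0.413(1 - 58.4/186) = 0.00565L*.
The bracket is 0.686, giving L* = 0.283/0.00565 = 50.1.

H* ≈ 58.4, L* ≈ 50.1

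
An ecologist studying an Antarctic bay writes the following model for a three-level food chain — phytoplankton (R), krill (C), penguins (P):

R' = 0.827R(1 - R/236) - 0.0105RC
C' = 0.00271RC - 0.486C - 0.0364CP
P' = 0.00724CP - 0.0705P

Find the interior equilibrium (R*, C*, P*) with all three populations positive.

From dP/dt = 0: 0.00724C* = 0.0705, so C* = 9.74.
From dR/dt = 0: 0.827(1 - R*/236) = 0.0105·9.74, giving R* = 236·(1 - 0.124) = 207.
From dC/dt = 0: 0.00271·207 - 0.486 = 0.0364P*, so P* = 0.0745/0.0364 = 2.05.

R* ≈ 207, C* ≈ 9.74, P* ≈ 2.05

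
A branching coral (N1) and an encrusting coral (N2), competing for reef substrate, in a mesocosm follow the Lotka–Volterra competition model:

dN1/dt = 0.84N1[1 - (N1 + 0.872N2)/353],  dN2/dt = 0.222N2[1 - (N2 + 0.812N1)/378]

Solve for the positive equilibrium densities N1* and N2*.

N1* ≈ 80.1, N2* ≈ 313

Setting both brackets to zero gives the nullclines N1 + 0.872N2 = 353 and 0.812N1 + N2 = 378.
Substituting N2 = 378 - 0.812N1 into the first: N1(1 - 0.872·0.812) = 353 - 0.872·378.
So N1* = 23.4/0.292 = 80.1, and then N2* = 378 - 0.812·80.1 = 313.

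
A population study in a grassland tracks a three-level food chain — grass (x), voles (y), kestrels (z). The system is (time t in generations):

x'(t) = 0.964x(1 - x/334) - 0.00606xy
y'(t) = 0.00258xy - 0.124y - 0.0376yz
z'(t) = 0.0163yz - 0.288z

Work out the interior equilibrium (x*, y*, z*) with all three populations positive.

x* ≈ 297, y* ≈ 17.7, z* ≈ 17.1

From dz/dt = 0: 0.0163y* = 0.288, so y* = 17.7.
From dx/dt = 0: 0.964(1 - x*/334) = 0.00606·17.7, giving x* = 334·(1 - 0.111) = 297.
From dy/dt = 0: 0.00258·297 - 0.124 = 0.0376z*, so z* = 0.642/0.0376 = 17.1.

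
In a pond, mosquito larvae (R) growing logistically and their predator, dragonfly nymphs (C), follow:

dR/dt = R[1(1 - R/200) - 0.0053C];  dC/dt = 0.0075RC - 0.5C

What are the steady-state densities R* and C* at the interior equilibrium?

R* ≈ 66.7, C* ≈ 126

From dC/dt = 0 with C > 0: 0.0075R* = 0.5, so R* = 66.7.
Substitute into dR/dt = 0: 1(1 - 66.7/200) = 0.0053C*.
The bracket is 0.667, giving C* = 0.667/0.0053 = 126.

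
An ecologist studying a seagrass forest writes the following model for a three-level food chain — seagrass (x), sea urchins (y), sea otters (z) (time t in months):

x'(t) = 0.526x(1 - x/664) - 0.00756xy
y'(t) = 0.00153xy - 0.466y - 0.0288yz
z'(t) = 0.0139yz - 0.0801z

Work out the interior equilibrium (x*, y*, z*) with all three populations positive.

From dz/dt = 0: 0.0139y* = 0.0801, so y* = 5.76.
From dx/dt = 0: 0.526(1 - x*/664) = 0.00756·5.76, giving x* = 664·(1 - 0.0828) = 609.
From dy/dt = 0: 0.00153·609 - 0.466 = 0.0288z*, so z* = 0.466/0.0288 = 16.2.

x* ≈ 609, y* ≈ 5.76, z* ≈ 16.2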